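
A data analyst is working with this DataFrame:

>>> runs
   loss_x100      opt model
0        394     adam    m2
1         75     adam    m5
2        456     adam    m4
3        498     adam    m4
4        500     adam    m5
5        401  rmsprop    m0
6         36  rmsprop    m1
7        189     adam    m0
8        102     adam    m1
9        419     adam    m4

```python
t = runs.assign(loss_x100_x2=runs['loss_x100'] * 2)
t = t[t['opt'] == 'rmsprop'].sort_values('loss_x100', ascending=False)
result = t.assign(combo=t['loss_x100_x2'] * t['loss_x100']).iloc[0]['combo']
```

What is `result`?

add column loss_x100_x2 = runs['loss_x100'] * 2:
   loss_x100      opt model  loss_x100_x2
0        394     adam    m2           788
1         75     adam    m5           150
2        456     adam    m4           912
3        498     adam    m4           996
4        500     adam    m5          1000
5        401  rmsprop    m0           802
6         36  rmsprop    m1            72
7        189     adam    m0           378
8        102     adam    m1           204
9        419     adam    m4           838
filter rows where opt == 'rmsprop':
   loss_x100      opt model  loss_x100_x2
5        401  rmsprop    m0           802
6         36  rmsprop    m1            72
sort by loss_x100 descending:
   loss_x100      opt model  loss_x100_x2
5        401  rmsprop    m0           802
6         36  rmsprop    m1            72
add column combo = t['loss_x100_x2'] * t['loss_x100']:
   loss_x100      opt model  loss_x100_x2   combo
5        401  rmsprop    m0           802  321602
6         36  rmsprop    m1            72    2592
Hence 321602.

321602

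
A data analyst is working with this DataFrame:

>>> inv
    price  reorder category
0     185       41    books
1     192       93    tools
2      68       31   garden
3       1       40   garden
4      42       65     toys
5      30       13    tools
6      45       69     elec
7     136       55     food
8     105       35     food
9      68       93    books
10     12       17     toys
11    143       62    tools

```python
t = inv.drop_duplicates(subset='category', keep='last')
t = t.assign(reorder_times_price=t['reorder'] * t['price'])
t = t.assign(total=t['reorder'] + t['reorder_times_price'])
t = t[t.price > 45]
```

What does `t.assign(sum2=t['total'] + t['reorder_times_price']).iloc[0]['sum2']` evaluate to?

7385

drop duplicate category (keep=last):
    price  reorder category
3       1       40   garden
6      45       69     elec
8     105       35     food
9      68       93    books
10     12       17     toys
11    143       62    tools
add column reorder_times_price = t['reorder'] * t['price']:
    price  reorder category  reorder_times_price
3       1       40   garden                   40
6      45       69     elec                 3105
8     105       35     food                 3675
9      68       93    books                 6324
10     12       17     toys                  204
11    143       62    tools                 8866
add column total = t['reorder'] + t['reorder_times_price']:
    price  reorder category  reorder_times_price  total
3       1       40   garden                   40     80
6      45       69     elec                 3105   3174
8     105       35     food                 3675   3710
9      68       93    books                 6324   6417
10     12       17     toys                  204    221
11    143       62    tools                 8866   8928
filter rows where price > 45:
    price  reorder category  reorder_times_price  total
8     105       35     food                 3675   3710
9      68       93    books                 6324   6417
11    143       62    tools                 8866   8928
add column sum2 = t['total'] + t['reorder_times_price']:
    price  reorder category  reorder_times_price  total   sum2
8     105       35     food                 3675   3710   7385
9      68       93    books                 6324   6417  12741
11    143       62    tools                 8866   8928  17794
The value at position 0, column 'sum2' is 7385.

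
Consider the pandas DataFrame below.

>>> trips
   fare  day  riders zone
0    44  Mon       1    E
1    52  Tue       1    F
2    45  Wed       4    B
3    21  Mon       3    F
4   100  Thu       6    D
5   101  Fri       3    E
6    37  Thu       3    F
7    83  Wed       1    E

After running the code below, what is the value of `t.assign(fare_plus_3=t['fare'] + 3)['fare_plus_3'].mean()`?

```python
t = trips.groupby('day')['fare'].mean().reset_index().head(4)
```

group by day, mean of fare:
day
Fri    101.0
Mon     32.5
Thu     68.5
Tue     52.0
Wed     64.0
Name: fare, dtype: float64
reset_index():
   day   fare
0  Fri  101.0
1  Mon   32.5
2  Thu   68.5
3  Tue   52.0
4  Wed   64.0
take first 4 rows:
   day   fare
0  Fri  101.0
1  Mon   32.5
2  Thu   68.5
3  Tue   52.0
add column fare_plus_3 = t['fare'] + 3:
   day   fare  fare_plus_3
0  Fri  101.0        104.0
1  Mon   32.5         35.5
2  Thu   68.5         71.5
3  Tue   52.0         55.0
Hence 66.5.

66.5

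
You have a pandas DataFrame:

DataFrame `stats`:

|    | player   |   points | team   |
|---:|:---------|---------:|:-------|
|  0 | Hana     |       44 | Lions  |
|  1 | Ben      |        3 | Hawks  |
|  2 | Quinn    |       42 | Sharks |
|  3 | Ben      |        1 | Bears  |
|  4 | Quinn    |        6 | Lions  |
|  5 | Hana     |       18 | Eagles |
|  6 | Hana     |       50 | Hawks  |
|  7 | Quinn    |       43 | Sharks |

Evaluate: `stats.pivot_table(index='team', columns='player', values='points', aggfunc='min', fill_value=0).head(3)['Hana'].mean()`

22.6666666667

pivot: rows=team, cols=player, min(points):
player  Ben  Hana  Quinn
team                    
Bears     1     0      0
Eagles    0    18      0
Hawks     3    50      0
Lions     0    44      6
Sharks    0     0     42
take first 3 rows:
player  Ben  Hana  Quinn
team                    
Bears     1     0      0
Eagles    0    18      0
Hawks     3    50      0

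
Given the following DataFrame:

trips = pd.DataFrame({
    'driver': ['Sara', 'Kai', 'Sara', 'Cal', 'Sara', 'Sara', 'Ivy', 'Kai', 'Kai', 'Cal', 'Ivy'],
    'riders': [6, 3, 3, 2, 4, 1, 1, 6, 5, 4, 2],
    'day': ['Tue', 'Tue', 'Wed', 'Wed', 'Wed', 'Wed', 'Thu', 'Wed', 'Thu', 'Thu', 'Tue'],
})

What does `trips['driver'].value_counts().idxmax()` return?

Sara

value_counts of driver:
driver
Sara    4
Kai     3
Cal     2
Ivy     2
Name: count, dtype: int64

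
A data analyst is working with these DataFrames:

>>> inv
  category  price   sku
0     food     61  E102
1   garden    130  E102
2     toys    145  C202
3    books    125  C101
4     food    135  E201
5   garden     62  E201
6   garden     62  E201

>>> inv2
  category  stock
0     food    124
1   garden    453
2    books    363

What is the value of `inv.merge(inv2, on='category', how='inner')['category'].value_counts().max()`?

3

merge on 'category' (how='inner') → 6 rows:
  category  price   sku  stock
0     food     61  E102    124
1   garden    130  E102    453
2    books    125  C101    363
3     food    135  E201    124
4   garden     62  E201    453
5   garden     62  E201    453
value_counts of category:
category
garden    3
food      2
books     1
Name: count, dtype: int64
max of the resulting series → 3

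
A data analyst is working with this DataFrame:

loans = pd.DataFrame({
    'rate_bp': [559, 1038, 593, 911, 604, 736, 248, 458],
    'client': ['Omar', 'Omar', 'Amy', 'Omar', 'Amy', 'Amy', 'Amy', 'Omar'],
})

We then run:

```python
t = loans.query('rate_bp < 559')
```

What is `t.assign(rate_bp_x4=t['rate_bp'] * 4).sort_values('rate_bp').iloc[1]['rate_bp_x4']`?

1832

filter rows where rate_bp < 559:
   rate_bp client
6      248    Amy
7      458   Omar
add column rate_bp_x4 = t['rate_bp'] * 4:
   rate_bp client  rate_bp_x4
6      248    Amy         992
7      458   Omar        1832
sort by rate_bp:
   rate_bp client  rate_bp_x4
6      248    Amy         992
7      458   Omar        1832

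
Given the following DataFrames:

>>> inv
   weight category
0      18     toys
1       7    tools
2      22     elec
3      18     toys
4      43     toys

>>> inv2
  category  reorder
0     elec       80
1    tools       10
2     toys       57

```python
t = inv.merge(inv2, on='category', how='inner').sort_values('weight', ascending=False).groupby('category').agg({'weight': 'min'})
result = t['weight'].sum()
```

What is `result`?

47

merge on 'category' (how='inner') → 5 rows:
   weight category  reorder
0      18     toys       57
1       7    tools       10
2      22     elec       80
3      18     toys       57
4      43     toys       57
sort by weight descending:
   weight category  reorder
4      43     toys       57
2      22     elec       80
0      18     toys       57
3      18     toys       57
1       7    tools       10
group by category, min of weight:
          weight
category        
elec          22
tools          7
toys          18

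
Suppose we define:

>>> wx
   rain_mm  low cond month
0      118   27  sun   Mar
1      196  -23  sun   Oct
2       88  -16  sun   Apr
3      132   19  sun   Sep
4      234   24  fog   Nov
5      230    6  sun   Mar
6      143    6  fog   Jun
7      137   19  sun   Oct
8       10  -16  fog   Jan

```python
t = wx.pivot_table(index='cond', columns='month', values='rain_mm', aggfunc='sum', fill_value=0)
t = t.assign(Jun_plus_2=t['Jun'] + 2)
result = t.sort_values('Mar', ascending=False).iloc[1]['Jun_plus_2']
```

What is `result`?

145

pivot: rows=cond, cols=month, sum(rain_mm):
month  Apr  Jan  Jun  Mar  Nov  Oct  Sep
cond                                    
fog      0   10  143    0  234    0    0
sun     88    0    0  348    0  333  132
add column Jun_plus_2 = t['Jun'] + 2:
month  Apr  Jan  Jun  Mar  Nov  Oct  Sep  Jun_plus_2
cond                                                
fog      0   10  143    0  234    0    0         145
sun     88    0    0  348    0  333  132           2
sort by Mar descending:
month  Apr  Jan  Jun  Mar  Nov  Oct  Sep  Jun_plus_2
cond                                                
sun     88    0    0  348    0  333  132           2
fog      0   10  143    0  234    0    0         145
value at position 1, column 'Jun_plus_2' → 145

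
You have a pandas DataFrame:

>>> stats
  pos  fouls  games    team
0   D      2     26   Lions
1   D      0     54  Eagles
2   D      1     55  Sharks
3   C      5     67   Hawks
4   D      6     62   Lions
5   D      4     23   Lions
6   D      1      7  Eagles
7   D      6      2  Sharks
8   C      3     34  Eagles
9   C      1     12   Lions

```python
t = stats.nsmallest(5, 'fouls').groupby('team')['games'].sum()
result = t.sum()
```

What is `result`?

take 5 rows with smallest fouls:
  pos  fouls  games    team
1   D      0     54  Eagles
2   D      1     55  Sharks
6   D      1      7  Eagles
9   C      1     12   Lions
0   D      2     26   Lions
group by team, sum of games:
team
Eagles    61
Lions     38
Sharks    55
Name: games, dtype: int64

154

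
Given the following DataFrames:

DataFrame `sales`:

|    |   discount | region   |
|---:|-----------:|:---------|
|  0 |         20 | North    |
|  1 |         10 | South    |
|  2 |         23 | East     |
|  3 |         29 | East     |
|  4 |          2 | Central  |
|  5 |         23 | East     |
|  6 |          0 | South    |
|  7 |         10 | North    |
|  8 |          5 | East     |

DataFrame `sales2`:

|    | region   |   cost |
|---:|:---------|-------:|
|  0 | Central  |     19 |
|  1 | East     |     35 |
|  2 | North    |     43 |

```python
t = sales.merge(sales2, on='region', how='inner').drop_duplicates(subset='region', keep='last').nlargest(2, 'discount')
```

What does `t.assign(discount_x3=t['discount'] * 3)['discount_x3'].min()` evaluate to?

merge on 'region' (how='inner') → 7 rows:
   discount   region  cost
0        20    North    43
1        23     East    35
2        29     East    35
3         2  Central    19
4        23     East    35
5        10    North    43
6         5     East    35
drop duplicate region (keep=last):
   discount   region  cost
3         2  Central    19
5        10    North    43
6         5     East    35
take 2 rows with largest discount:
   discount region  cost
5        10  North    43
6         5   East    35
add column discount_x3 = t['discount'] * 3:
   discount region  cost  discount_x3
5        10  North    43           30
6         5   East    35           15
Reading off the min of column 'discount_x3', we get 15.

15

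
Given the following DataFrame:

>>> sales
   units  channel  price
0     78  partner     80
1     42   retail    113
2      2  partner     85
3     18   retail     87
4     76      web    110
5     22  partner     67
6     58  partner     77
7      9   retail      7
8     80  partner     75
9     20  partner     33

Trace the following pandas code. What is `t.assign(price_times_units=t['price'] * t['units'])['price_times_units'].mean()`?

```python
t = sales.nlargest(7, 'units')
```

take 7 rows with largest units:
   units  channel  price
8     80  partner     75
0     78  partner     80
4     76      web    110
6     58  partner     77
1     42   retail    113
5     22  partner     67
9     20  partner     33
add column price_times_units = t['price'] * t['units']:
   units  channel  price  price_times_units
8     80  partner     75               6000
0     78  partner     80               6240
4     76      web    110               8360
6     58  partner     77               4466
1     42   retail    113               4746
5     22  partner     67               1474
9     20  partner     33                660

4563.71428571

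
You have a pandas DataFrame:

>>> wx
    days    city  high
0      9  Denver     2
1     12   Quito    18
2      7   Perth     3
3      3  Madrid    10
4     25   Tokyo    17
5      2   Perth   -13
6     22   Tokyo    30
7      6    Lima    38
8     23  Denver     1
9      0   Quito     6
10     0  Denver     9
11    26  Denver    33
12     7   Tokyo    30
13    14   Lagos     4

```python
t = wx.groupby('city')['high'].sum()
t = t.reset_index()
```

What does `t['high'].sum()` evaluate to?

188

group by city, sum of high:
city
Denver    45
Lagos      4
Lima      38
Madrid    10
Perth    -10
Quito     24
Tokyo     77
Name: high, dtype: int64
reset_index():
     city  high
0  Denver    45
1   Lagos     4
2    Lima    38
3  Madrid    10
4   Perth   -10
5   Quito    24
6   Tokyo    77
Then the sum of column 'high': 188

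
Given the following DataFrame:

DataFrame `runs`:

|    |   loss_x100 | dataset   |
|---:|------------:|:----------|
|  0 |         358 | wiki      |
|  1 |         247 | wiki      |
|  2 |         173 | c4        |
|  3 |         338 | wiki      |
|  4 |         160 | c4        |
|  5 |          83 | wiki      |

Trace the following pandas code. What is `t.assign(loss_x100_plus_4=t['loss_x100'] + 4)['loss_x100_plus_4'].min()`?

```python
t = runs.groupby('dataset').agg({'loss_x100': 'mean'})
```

170.5

group by dataset, mean of loss_x100:
         loss_x100
dataset           
c4           166.5
wiki         256.5
add column loss_x100_plus_4 = t['loss_x100'] + 4:
         loss_x100  loss_x100_plus_4
dataset                             
c4           166.5             170.5
wiki         256.5             260.5
Then the min of column 'loss_x100_plus_4': 170.5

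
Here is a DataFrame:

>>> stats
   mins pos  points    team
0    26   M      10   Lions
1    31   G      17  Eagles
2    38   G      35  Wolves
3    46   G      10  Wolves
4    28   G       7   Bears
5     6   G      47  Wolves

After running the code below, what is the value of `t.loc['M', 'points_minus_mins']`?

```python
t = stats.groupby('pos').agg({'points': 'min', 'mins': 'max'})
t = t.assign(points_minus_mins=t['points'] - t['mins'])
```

-16

group by pos: min(points), max(mins):
     points  mins
pos              
G         7    46
M        10    26
add column points_minus_mins = t['points'] - t['mins']:
     points  mins  points_minus_mins
pos                                 
G         7    46                -39
M        10    26                -16
Hence -16.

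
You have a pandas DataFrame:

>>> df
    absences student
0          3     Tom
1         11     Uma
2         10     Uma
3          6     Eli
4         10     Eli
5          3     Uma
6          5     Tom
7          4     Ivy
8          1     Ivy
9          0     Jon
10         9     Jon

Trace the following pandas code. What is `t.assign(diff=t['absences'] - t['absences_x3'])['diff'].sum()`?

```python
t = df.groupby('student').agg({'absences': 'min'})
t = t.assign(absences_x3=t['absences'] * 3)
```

group by student, min of absences:
         absences
student          
Eli             6
Ivy             1
Jon             0
Tom             3
Uma             3
add column absences_x3 = t['absences'] * 3:
         absences  absences_x3
student                       
Eli             6           18
Ivy             1            3
Jon             0            0
Tom             3            9
Uma             3            9
add column diff = t['absences'] - t['absences_x3']:
         absences  absences_x3  diff
student                             
Eli             6           18   -12
Ivy             1            3    -2
Jon             0            0     0
Tom             3            9    -6
Uma             3            9    -6

-26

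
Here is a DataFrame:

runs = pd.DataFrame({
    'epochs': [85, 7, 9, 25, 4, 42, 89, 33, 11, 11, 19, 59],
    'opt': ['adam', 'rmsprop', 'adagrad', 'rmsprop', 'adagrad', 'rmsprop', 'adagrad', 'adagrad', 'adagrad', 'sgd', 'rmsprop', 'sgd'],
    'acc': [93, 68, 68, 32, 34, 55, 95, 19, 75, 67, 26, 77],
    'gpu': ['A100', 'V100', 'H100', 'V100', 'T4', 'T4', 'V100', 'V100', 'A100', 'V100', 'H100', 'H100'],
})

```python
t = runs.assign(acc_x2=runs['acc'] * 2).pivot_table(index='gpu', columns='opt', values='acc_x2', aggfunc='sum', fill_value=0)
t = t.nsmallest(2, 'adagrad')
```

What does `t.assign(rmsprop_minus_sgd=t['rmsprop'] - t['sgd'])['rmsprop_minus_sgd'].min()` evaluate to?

-102

add column acc_x2 = runs['acc'] * 2:
    epochs      opt  acc   gpu  acc_x2
0       85     adam   93  A100     186
1        7  rmsprop   68  V100     136
2        9  adagrad   68  H100     136
3       25  rmsprop   32  V100      64
4        4  adagrad   34    T4      68
5       42  rmsprop   55    T4     110
6       89  adagrad   95  V100     190
7       33  adagrad   19  V100      38
8       11  adagrad   75  A100     150
9       11      sgd   67  V100     134
10      19  rmsprop   26  H100      52
11      59      sgd   77  H100     154
pivot: rows=gpu, cols=opt, sum(acc_x2):
opt   adagrad  adam  rmsprop  sgd
gpu                              
A100      150   186        0    0
H100      136     0       52  154
T4         68     0      110    0
V100      228     0      200  134
take 2 rows with smallest adagrad:
opt   adagrad  adam  rmsprop  sgd
gpu                              
T4         68     0      110    0
H100      136     0       52  154
add column rmsprop_minus_sgd = t['rmsprop'] - t['sgd']:
opt   adagrad  adam  rmsprop  sgd  rmsprop_minus_sgd
gpu                                                 
T4         68     0      110    0                110
H100      136     0       52  154               -102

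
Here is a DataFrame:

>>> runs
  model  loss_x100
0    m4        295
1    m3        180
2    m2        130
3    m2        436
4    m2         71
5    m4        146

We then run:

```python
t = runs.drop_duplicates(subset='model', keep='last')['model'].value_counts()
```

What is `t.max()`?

1

drop duplicate model (keep=last):
  model  loss_x100
1    m3        180
4    m2         71
5    m4        146
value_counts of model:
model
m3    1
m2    1
m4    1
Name: count, dtype: int64
So max() = 1.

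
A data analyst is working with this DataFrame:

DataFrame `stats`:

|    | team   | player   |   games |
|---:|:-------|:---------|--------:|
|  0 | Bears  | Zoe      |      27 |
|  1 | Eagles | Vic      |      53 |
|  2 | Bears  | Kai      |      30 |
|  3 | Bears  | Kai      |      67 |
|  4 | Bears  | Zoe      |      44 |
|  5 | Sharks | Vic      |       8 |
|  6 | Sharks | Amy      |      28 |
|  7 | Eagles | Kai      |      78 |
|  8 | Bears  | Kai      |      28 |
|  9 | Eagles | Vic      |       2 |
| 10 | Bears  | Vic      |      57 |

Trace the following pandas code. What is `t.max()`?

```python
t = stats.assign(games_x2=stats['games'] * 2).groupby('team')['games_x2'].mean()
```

88.6666666667

add column games_x2 = stats['games'] * 2:
      team player  games  games_x2
0    Bears    Zoe     27        54
1   Eagles    Vic     53       106
2    Bears    Kai     30        60
3    Bears    Kai     67       134
4    Bears    Zoe     44        88
5   Sharks    Vic      8        16
6   Sharks    Amy     28        56
7   Eagles    Kai     78       156
8    Bears    Kai     28        56
9   Eagles    Vic      2         4
10   Bears    Vic     57       114
group by team, mean of games_x2:
team
Bears     84.333333
Eagles    88.666667
Sharks    36.000000
Name: games_x2, dtype: float64
So max() = 88.6666666667.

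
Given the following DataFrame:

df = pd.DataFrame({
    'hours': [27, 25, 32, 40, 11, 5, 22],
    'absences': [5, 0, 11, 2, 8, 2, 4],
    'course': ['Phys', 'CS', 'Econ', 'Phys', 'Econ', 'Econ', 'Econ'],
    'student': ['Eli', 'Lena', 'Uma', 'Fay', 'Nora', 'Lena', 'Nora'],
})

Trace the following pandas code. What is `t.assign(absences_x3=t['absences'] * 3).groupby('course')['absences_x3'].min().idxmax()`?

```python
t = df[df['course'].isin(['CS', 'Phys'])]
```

filter rows where course in ['CS', 'Phys']:
   hours  absences course student
0     27         5   Phys     Eli
1     25         0     CS    Lena
3     40         2   Phys     Fay
add column absences_x3 = t['absences'] * 3:
   hours  absences course student  absences_x3
0     27         5   Phys     Eli           15
1     25         0     CS    Lena            0
3     40         2   Phys     Fay            6
group by course, min of absences_x3:
course
CS      0
Phys    6
Name: absences_x3, dtype: int64

Phys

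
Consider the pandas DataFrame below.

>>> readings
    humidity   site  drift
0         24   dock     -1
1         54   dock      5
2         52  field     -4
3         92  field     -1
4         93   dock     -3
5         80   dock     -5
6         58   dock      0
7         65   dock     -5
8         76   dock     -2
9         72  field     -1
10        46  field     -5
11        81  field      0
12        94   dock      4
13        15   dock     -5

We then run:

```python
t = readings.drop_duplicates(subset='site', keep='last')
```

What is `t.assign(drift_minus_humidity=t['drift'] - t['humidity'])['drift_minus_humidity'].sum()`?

drop duplicate site (keep=last):
    humidity   site  drift
11        81  field      0
13        15   dock     -5
add column drift_minus_humidity = t['drift'] - t['humidity']:
    humidity   site  drift  drift_minus_humidity
11        81  field      0                   -81
13        15   dock     -5                   -20
Hence -101.

-101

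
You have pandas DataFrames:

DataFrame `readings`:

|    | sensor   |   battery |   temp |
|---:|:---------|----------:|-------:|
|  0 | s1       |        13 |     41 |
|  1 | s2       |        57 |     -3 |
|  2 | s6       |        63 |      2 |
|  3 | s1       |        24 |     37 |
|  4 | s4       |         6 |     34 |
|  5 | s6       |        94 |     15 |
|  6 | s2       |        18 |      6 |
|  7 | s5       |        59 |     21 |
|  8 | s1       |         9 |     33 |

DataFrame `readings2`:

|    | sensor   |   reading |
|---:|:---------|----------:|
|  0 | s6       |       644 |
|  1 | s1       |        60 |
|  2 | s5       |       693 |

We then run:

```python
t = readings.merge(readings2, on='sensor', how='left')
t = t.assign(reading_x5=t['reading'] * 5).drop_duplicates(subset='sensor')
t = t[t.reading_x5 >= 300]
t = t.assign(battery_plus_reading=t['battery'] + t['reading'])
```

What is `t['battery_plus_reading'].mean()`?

merge on 'sensor' (how='left') → 9 rows:
  sensor  battery  temp  reading
0     s1       13    41     60.0
1     s2       57    -3      NaN
2     s6       63     2    644.0
3     s1       24    37     60.0
4     s4        6    34      NaN
5     s6       94    15    644.0
6     s2       18     6      NaN
7     s5       59    21    693.0
8     s1        9    33     60.0
add column reading_x5 = t['reading'] * 5:
  sensor  battery  temp  reading  reading_x5
0     s1       13    41     60.0       300.0
1     s2       57    -3      NaN         NaN
2     s6       63     2    644.0      3220.0
3     s1       24    37     60.0       300.0
4     s4        6    34      NaN         NaN
5     s6       94    15    644.0      3220.0
6     s2       18     6      NaN         NaN
7     s5       59    21    693.0      3465.0
8     s1        9    33     60.0       300.0
drop duplicate sensor (keep=first):
  sensor  battery  temp  reading  reading_x5
0     s1       13    41     60.0       300.0
1     s2       57    -3      NaN         NaN
2     s6       63     2    644.0      3220.0
4     s4        6    34      NaN         NaN
7     s5       59    21    693.0      3465.0
filter rows where reading_x5 >= 300:
  sensor  battery  temp  reading  reading_x5
0     s1       13    41     60.0       300.0
2     s6       63     2    644.0      3220.0
7     s5       59    21    693.0      3465.0
add column battery_plus_reading = t['battery'] + t['reading']:
  sensor  battery  temp  reading  reading_x5  battery_plus_reading
0     s1       13    41     60.0       300.0                  73.0
2     s6       63     2    644.0      3220.0                 707.0
7     s5       59    21    693.0      3465.0                 752.0

510.666666667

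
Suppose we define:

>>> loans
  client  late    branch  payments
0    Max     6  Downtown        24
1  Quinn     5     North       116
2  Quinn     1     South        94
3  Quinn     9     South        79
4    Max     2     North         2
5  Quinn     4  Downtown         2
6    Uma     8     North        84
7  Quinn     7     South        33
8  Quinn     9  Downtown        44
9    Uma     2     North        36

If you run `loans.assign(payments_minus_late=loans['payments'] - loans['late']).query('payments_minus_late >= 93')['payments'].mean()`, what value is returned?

add column payments_minus_late = loans['payments'] - loans['late']:
  client  late    branch  payments  payments_minus_late
0    Max     6  Downtown        24                   18
1  Quinn     5     North       116                  111
2  Quinn     1     South        94                   93
3  Quinn     9     South        79                   70
4    Max     2     North         2                    0
5  Quinn     4  Downtown         2                   -2
6    Uma     8     North        84                   76
7  Quinn     7     South        33                   26
8  Quinn     9  Downtown        44                   35
9    Uma     2     North        36                   34
filter rows where payments_minus_late >= 93:
  client  late branch  payments  payments_minus_late
1  Quinn     5  North       116                  111
2  Quinn     1  South        94                   93
Finally, mean of column 'payments' = 105.0.

105.0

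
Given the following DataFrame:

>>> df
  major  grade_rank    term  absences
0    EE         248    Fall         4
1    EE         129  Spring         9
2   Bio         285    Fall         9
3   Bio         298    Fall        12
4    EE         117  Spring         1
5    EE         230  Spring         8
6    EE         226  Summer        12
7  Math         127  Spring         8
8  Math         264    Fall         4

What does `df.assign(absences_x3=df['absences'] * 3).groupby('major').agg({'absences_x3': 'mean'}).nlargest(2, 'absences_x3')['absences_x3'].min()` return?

20.4

add column absences_x3 = df['absences'] * 3:
  major  grade_rank    term  absences  absences_x3
0    EE         248    Fall         4           12
1    EE         129  Spring         9           27
2   Bio         285    Fall         9           27
3   Bio         298    Fall        12           36
4    EE         117  Spring         1            3
5    EE         230  Spring         8           24
6    EE         226  Summer        12           36
7  Math         127  Spring         8           24
8  Math         264    Fall         4           12
group by major, mean of absences_x3:
       absences_x3
major             
Bio           31.5
EE            20.4
Math          18.0
take 2 rows with largest absences_x3:
       absences_x3
major             
Bio           31.5
EE            20.4
min of column 'absences_x3' → 20.4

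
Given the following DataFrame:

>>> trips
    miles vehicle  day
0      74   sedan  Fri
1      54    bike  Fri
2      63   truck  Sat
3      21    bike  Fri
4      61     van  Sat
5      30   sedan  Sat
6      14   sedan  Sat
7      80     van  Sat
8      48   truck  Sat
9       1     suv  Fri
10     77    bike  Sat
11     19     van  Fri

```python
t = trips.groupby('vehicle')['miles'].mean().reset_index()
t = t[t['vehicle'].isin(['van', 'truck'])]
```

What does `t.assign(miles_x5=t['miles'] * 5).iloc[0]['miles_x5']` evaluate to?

277.5

group by vehicle, mean of miles:
vehicle
bike     50.666667
sedan    39.333333
suv       1.000000
truck    55.500000
van      53.333333
Name: miles, dtype: float64
reset_index():
  vehicle      miles
0    bike  50.666667
1   sedan  39.333333
2     suv   1.000000
3   truck  55.500000
4     van  53.333333
filter rows where vehicle in ['van', 'truck']:
  vehicle      miles
3   truck  55.500000
4     van  53.333333
add column miles_x5 = t['miles'] * 5:
  vehicle      miles    miles_x5
3   truck  55.500000  277.500000
4     van  53.333333  266.666667
The value at position 0, column 'miles_x5' is 277.5.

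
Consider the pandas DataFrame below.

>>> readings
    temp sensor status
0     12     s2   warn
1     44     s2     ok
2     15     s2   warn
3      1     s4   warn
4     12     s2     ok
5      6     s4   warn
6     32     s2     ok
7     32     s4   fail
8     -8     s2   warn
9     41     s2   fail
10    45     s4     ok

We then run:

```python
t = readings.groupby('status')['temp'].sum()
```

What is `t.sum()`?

group by status, sum of temp:
status
fail     73
ok      133
warn     26
Name: temp, dtype: int64
Then the sum of the resulting series: 232

232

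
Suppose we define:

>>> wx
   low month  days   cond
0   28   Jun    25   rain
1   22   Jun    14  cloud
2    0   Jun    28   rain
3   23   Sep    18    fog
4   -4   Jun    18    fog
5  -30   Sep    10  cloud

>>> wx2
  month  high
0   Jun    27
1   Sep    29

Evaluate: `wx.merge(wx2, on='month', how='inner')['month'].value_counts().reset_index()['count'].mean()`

3.0

merge on 'month' (how='inner') → 6 rows:
   low month  days   cond  high
0   28   Jun    25   rain    27
1   22   Jun    14  cloud    27
2    0   Jun    28   rain    27
3   23   Sep    18    fog    29
4   -4   Jun    18    fog    27
5  -30   Sep    10  cloud    29
value_counts of month:
month
Jun    4
Sep    2
Name: count, dtype: int64
reset_index():
  month  count
0   Jun      4
1   Sep      2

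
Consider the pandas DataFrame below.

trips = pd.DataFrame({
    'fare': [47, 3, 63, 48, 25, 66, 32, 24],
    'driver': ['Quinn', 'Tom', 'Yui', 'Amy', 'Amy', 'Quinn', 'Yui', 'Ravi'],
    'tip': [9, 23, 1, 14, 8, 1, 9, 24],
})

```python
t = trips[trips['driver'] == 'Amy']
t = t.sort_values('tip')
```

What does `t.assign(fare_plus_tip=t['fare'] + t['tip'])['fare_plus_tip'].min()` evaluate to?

filter rows where driver == 'Amy':
   fare driver  tip
3    48    Amy   14
4    25    Amy    8
sort by tip:
   fare driver  tip
4    25    Amy    8
3    48    Amy   14
add column fare_plus_tip = t['fare'] + t['tip']:
   fare driver  tip  fare_plus_tip
4    25    Amy    8             33
3    48    Amy   14             62
Taking the min of column 'fare_plus_tip' gives 33.

33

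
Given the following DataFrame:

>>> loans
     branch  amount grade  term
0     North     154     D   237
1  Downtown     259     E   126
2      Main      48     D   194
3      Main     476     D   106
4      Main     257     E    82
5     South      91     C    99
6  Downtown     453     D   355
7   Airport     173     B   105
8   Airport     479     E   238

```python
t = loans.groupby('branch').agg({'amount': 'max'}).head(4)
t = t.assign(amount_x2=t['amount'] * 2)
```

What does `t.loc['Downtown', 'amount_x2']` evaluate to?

group by branch, max of amount:
          amount
branch          
Airport      479
Downtown     453
Main         476
North        154
South         91
take first 4 rows:
          amount
branch          
Airport      479
Downtown     453
Main         476
North        154
add column amount_x2 = t['amount'] * 2:
          amount  amount_x2
branch                     
Airport      479        958
Downtown     453        906
Main         476        952
North        154        308
Reading off the value at row 'Downtown', column 'amount_x2', we get 906.

906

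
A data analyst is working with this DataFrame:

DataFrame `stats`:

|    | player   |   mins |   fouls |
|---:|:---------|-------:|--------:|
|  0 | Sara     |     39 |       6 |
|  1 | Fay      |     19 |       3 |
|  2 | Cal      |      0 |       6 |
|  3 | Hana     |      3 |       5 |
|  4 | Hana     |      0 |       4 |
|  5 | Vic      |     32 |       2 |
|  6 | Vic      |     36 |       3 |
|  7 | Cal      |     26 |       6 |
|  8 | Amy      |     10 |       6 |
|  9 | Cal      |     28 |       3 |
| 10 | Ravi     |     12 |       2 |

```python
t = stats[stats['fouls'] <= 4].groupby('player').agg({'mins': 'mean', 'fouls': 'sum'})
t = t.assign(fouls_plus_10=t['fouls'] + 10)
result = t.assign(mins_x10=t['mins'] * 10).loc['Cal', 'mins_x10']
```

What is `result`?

280.0

filter rows where fouls <= 4:
   player  mins  fouls
1     Fay    19      3
4    Hana     0      4
5     Vic    32      2
6     Vic    36      3
9     Cal    28      3
10   Ravi    12      2
group by player: mean(mins), sum(fouls):
        mins  fouls
player             
Cal     28.0      3
Fay     19.0      3
Hana     0.0      4
Ravi    12.0      2
Vic     34.0      5
add column fouls_plus_10 = t['fouls'] + 10:
        mins  fouls  fouls_plus_10
player                            
Cal     28.0      3             13
Fay     19.0      3             13
Hana     0.0      4             14
Ravi    12.0      2             12
Vic     34.0      5             15
add column mins_x10 = t['mins'] * 10:
        mins  fouls  fouls_plus_10  mins_x10
player                                      
Cal     28.0      3             13     280.0
Fay     19.0      3             13     190.0
Hana     0.0      4             14       0.0
Ravi    12.0      2             12     120.0
Vic     34.0      5             15     340.0
Finally, value at row 'Cal', column 'mins_x10' = 280.0.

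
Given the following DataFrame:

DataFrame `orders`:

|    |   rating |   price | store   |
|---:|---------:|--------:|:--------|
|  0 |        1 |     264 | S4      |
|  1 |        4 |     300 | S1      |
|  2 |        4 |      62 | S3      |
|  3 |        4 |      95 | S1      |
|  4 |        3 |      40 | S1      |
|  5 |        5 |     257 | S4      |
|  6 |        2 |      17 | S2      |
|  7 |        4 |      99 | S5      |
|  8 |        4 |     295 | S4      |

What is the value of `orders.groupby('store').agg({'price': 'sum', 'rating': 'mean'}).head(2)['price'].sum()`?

452

group by store: sum(price), mean(rating):
       price    rating
store                 
S1       435  3.666667
S2        17  2.000000
S3        62  4.000000
S4       816  3.333333
S5        99  4.000000
take first 2 rows:
       price    rating
store                 
S1       435  3.666667
S2        17  2.000000
Reading off the sum of column 'price', we get 452.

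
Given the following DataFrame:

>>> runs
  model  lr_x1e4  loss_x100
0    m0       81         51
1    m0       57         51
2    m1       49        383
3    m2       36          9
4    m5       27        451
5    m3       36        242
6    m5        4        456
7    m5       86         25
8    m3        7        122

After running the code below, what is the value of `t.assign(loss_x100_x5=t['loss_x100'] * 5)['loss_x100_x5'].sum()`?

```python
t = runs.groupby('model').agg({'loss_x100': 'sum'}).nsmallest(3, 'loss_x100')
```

2375

group by model, sum of loss_x100:
       loss_x100
model           
m0           102
m1           383
m2             9
m3           364
m5           932
take 3 rows with smallest loss_x100:
       loss_x100
model           
m2             9
m0           102
m3           364
add column loss_x100_x5 = t['loss_x100'] * 5:
       loss_x100  loss_x100_x5
model                         
m2             9            45
m0           102           510
m3           364          1820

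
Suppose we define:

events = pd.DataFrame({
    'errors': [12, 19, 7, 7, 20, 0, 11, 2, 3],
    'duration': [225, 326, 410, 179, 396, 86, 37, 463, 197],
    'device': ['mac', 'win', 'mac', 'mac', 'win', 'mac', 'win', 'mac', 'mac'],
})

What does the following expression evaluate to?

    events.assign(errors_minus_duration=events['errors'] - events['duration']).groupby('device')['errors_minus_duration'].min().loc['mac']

add column errors_minus_duration = events['errors'] - events['duration']:
   errors  duration device  errors_minus_duration
0      12       225    mac                   -213
1      19       326    win                   -307
2       7       410    mac                   -403
3       7       179    mac                   -172
4      20       396    win                   -376
5       0        86    mac                    -86
6      11        37    win                    -26
7       2       463    mac                   -461
8       3       197    mac                   -194
group by device, min of errors_minus_duration:
device
mac   -461
win   -376
Name: errors_minus_duration, dtype: int64
The value at index 'mac' is -461.

-461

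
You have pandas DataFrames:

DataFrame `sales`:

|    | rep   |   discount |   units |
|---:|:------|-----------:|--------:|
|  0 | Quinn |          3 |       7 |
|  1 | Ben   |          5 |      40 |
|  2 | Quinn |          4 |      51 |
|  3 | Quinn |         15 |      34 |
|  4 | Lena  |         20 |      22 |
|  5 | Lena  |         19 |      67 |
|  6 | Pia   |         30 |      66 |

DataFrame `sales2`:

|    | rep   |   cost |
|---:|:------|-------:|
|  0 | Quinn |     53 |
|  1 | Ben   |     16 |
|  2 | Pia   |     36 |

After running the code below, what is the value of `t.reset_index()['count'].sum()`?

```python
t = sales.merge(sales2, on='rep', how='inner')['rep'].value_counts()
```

5

merge on 'rep' (how='inner') → 5 rows:
     rep  discount  units  cost
0  Quinn         3      7    53
1    Ben         5     40    16
2  Quinn         4     51    53
3  Quinn        15     34    53
4    Pia        30     66    36
value_counts of rep:
rep
Quinn    3
Ben      1
Pia      1
Name: count, dtype: int64
reset_index():
     rep  count
0  Quinn      3
1    Ben      1
2    Pia      1
The sum of column 'count' is 5.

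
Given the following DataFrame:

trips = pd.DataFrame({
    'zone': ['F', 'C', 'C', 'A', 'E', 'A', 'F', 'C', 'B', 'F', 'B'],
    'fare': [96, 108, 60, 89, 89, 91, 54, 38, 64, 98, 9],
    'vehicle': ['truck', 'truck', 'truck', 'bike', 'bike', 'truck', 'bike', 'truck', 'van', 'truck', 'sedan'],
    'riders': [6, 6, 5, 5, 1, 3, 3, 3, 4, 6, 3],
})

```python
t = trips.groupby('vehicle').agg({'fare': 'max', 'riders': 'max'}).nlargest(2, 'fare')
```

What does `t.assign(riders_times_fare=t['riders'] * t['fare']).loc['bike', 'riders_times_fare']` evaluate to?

445

group by vehicle: max(fare), max(riders):
         fare  riders
vehicle              
bike       89       5
sedan       9       3
truck     108       6
van        64       4
take 2 rows with largest fare:
         fare  riders
vehicle              
truck     108       6
bike       89       5
add column riders_times_fare = t['riders'] * t['fare']:
         fare  riders  riders_times_fare
vehicle                                 
truck     108       6                648
bike       89       5                445
value at row 'bike', column 'riders_times_fare' → 445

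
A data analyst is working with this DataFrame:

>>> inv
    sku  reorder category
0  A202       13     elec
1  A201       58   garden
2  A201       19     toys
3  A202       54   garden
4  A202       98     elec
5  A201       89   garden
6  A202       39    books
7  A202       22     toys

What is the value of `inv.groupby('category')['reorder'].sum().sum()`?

392

group by category, sum of reorder:
category
books      39
elec      111
garden    201
toys       41
Name: reorder, dtype: int64
Then the sum of the resulting series: 392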